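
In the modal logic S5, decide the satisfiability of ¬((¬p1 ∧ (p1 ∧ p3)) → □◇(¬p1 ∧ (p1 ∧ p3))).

1. ¬((¬p1 ∧ (p1 ∧ p3)) → □◇(¬p1 ∧ (p1 ∧ p3))), 0
2. ¬p1 ∧ (p1 ∧ p3), 0
3. ¬□◇(¬p1 ∧ (p1 ∧ p3)), 0
4. ¬p1, 0
5. p1 ∧ p3, 0
6. p1, 0
7. p3, 0
Accessibility: 0R0
Branch closes: p1 and ¬p1 both at 0.
All branches of the tableau close; one closing branch shown above.

Unsatisfiable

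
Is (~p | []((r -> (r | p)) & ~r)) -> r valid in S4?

Tableau for the negation ~((~p | []((r -> (r | p)) & ~r)) -> r):
1. ~((~p | []((r -> (r | p)) & ~r)) -> r), w0
2. ~p | []((r -> (r | p)) & ~r), w0
3. ~r, w0
4. []((r -> (r | p)) & ~r), w0
5. (r -> (r | p)) & ~r, w0
6. r -> (r | p), w0
7. r | p, w0
8. p, w0
Accessibility: w0Rw0
The negation has an open branch (countermodel exists).

No, not valid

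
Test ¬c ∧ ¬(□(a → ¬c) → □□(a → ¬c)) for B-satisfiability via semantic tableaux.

Satisfiable (open branch found)

1. ¬c ∧ ¬(□(a → ¬c) → □□(a → ¬c)), w0
2. ¬c, w0
3. ¬(□(a → ¬c) → □□(a → ¬c)), w0
4. □(a → ¬c), w0
5. ¬□□(a → ¬c), w0
6. a → ¬c, w0
7. ¬□(a → ¬c), w1
8. a → ¬c, w1
9. ¬c, w1
10. ¬(a → ¬c), w2
11. a, w2
12. c, w2
Accessibility: w0Rw0, w0Rw1, w1Rw0, w1Rw1, w1Rw2, w2Rw1, w2Rw2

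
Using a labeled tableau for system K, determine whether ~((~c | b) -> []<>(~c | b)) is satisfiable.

1. ~((~c | b) -> []<>(~c | b)), 0
2. ~c | b, 0
3. ~[]<>(~c | b), 0
4. b, 0
5. ~<>(~c | b), 1
Accessibility: 0R1

Satisfiable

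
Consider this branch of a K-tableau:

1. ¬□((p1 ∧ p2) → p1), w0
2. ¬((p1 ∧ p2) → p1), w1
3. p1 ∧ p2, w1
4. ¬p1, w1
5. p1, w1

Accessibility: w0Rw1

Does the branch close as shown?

Both p1 and ¬p1 appear at w1.

Closed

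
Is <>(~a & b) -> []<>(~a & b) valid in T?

Tableau for the negation ~(<>(~a & b) -> []<>(~a & b)):
1. ~(<>(~a & b) -> []<>(~a & b)), w0
2. <>(~a & b), w0
3. ~[]<>(~a & b), w0
4. ~a & b, w1
5. ~a, w1
6. b, w1
7. ~<>(~a & b), w2
8. ~(~a & b), w2
9. ~b, w2
Accessibility: w0Rw0, w0Rw1, w0Rw2, w1Rw1, w2Rw2
The negation has an open branch (countermodel exists).

Not valid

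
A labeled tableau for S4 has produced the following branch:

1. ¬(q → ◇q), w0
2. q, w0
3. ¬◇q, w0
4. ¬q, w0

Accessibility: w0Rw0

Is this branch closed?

Both q and ¬q appear at w0.

Closed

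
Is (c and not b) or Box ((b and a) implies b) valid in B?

Valid in B

Tableau for the negation not ((c and not b) or Box ((b and a) implies b)):
1. not ((c and not b) or Box ((b and a) implies b)), 0
2. not (c and not b), 0
3. not Box ((b and a) implies b), 0
4. b, 0
5. not ((b and a) implies b), 1
6. b and a, 1
7. not b, 1
8. b, 1
9. a, 1
Accessibility: 0R0, 0R1, 1R0, 1R1
Branch closes: b and not b both at 1.
All branches of the negation close; one closing branch shown above.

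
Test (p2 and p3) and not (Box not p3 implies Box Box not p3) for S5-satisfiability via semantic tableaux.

1. (p2 and p3) and not (Box not p3 implies Box Box not p3), w0
2. p2 and p3, w0   [and-rule on 1]
3. not (Box not p3 implies Box Box not p3), w0   [and-rule on 1]
4. p2, w0   [and-rule on 2]
5. p3, w0   [and-rule on 2]
6. Box not p3, w0   [neg-implies-rule on 3]
7. not Box Box not p3, w0   [neg-implies-rule on 3]
8. not p3, w0   [Box-rule on 6 via w0Rw0]
Accessibility: w0Rw0
Branch closes: p3 and not p3 both at w0.
Every branch closes; the branch above is one of them.

No, unsatisfiable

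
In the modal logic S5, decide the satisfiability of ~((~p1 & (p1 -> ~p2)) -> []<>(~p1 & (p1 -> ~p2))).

Unsatisfiable

1. ~((~p1 & (p1 -> ~p2)) -> []<>(~p1 & (p1 -> ~p2))), u
2. ~p1 & (p1 -> ~p2), u
3. ~[]<>(~p1 & (p1 -> ~p2)), u
4. ~p1, u
5. p1 -> ~p2, u
6. ~p2, u
7. ~<>(~p1 & (p1 -> ~p2)), v
8. ~(~p1 & (p1 -> ~p2)), u
9. ~(~p1 & (p1 -> ~p2)), v
10. ~(p1 -> ~p2), u
11. p1, u
12. p2, u
Accessibility: uRu, uRv, vRu, vRv
Branch closes: p1 and ~p1 both at u.
(One branch shown.) All branches close.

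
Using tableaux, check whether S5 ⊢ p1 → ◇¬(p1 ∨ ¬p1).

Not valid

Tableau for the negation ¬(p1 → ◇¬(p1 ∨ ¬p1)):
1. ¬(p1 → ◇¬(p1 ∨ ¬p1)), 0
2. p1, 0
3. ¬◇¬(p1 ∨ ¬p1), 0
4. p1 ∨ ¬p1, 0
Accessibility: 0R0
The negation has an open branch (countermodel exists).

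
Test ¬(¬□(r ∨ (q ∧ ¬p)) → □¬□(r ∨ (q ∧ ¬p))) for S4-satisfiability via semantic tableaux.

1. ¬(¬□(r ∨ (q ∧ ¬p)) → □¬□(r ∨ (q ∧ ¬p))), w0
2. ¬□(r ∨ (q ∧ ¬p)), w0   [¬→-rule on 1]
3. ¬□¬□(r ∨ (q ∧ ¬p)), w0   [¬→-rule on 1]
4. ¬(r ∨ (q ∧ ¬p)), w1   [¬□-rule on 2: fresh world w1, w0Rw1]
5. ¬r, w1   [¬∨-rule on 4]
6. ¬(q ∧ ¬p), w1   [¬∨-rule on 4]
7. p, w1   [¬∧-rule on 6 (branches; this branch)]
8. □(r ∨ (q ∧ ¬p)), w2   [¬□-rule on 3: fresh world w2, w0Rw2]
9. r ∨ (q ∧ ¬p), w2   [□-rule on 8 via w2Rw2]
10. q ∧ ¬p, w2   [∨-rule on 9 (branches; this branch)]
11. q, w2   [∧-rule on 10]
12. ¬p, w2   [∧-rule on 10]
Accessibility: w0Rw0, w0Rw1, w0Rw2, w1Rw1, w2Rw2

Yes, satisfiable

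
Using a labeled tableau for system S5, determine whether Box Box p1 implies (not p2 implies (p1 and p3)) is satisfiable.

Satisfiable

1. Box Box p1 implies (not p2 implies (p1 and p3)), 0
2. not p2 implies (p1 and p3), 0
3. p1 and p3, 0
4. p1, 0
5. p3, 0
Accessibility: 0R0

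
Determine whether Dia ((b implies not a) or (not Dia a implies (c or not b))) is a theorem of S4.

Tableau for the negation not Dia ((b implies not a) or (not Dia a implies (c or not b))):
1. not Dia ((b implies not a) or (not Dia a implies (c or not b))), u
2. not ((b implies not a) or (not Dia a implies (c or not b))), u
3. not (b implies not a), u
4. not (not Dia a implies (c or not b)), u
5. b, u
6. a, u
7. not Dia a, u
8. not (c or not b), u
9. not c, u
10. not a, u
Accessibility: uRu
Branch closes: a and not a both at u.
All branches of the negation close; one closing branch shown above.

Valid in S4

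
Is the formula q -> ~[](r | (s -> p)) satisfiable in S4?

Satisfiable

1. q -> ~[](r | (s -> p)), u
2. ~[](r | (s -> p)), u
3. ~(r | (s -> p)), v
4. ~r, v
5. ~(s -> p), v
6. s, v
7. ~p, v
Accessibility: uRu, uRv, vRv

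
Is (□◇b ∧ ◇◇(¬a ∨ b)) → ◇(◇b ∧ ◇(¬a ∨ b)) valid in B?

Valid in B

Tableau for the negation ¬((□◇b ∧ ◇◇(¬a ∨ b)) → ◇(◇b ∧ ◇(¬a ∨ b))):
1. ¬((□◇b ∧ ◇◇(¬a ∨ b)) → ◇(◇b ∧ ◇(¬a ∨ b))), u
2. □◇b ∧ ◇◇(¬a ∨ b), u
3. ¬◇(◇b ∧ ◇(¬a ∨ b)), u
4. □◇b, u
5. ◇◇(¬a ∨ b), u
6. ¬(◇b ∧ ◇(¬a ∨ b)), u
7. ◇b, u
8. ¬◇b, u
9. ¬b, u
10. ◇(¬a ∨ b), v
11. ¬(◇b ∧ ◇(¬a ∨ b)), v
12. ◇b, v
13. ¬b, v
14. ¬◇(¬a ∨ b), v
15. ¬(¬a ∨ b), u
16. a, u
17. ¬(¬a ∨ b), v
18. a, v
19. b, w
20. ¬(◇b ∧ ◇(¬a ∨ b)), w
21. ◇b, w
22. ¬b, w
Accessibility: uRu, uRv, uRw, vRu, vRv, wRu, wRw
Branch closes: b and ¬b both at w.
Every branch of the negation's tableau closes; the branch above is one of them.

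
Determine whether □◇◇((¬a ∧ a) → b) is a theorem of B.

Tableau for the negation ¬□◇◇((¬a ∧ a) → b):
1. ¬□◇◇((¬a ∧ a) → b), 0
2. ¬◇◇((¬a ∧ a) → b), 1
3. ¬◇((¬a ∧ a) → b), 0
4. ¬◇((¬a ∧ a) → b), 1
5. ¬((¬a ∧ a) → b), 0
6. ¬a ∧ a, 0
7. ¬b, 0
8. ¬a, 0
9. a, 0
Accessibility: 0R0, 0R1, 1R0, 1R1
Branch closes: a and ¬a both at 0.
All branches of the negation close; one closing branch shown above.

Valid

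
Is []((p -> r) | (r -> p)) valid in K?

Valid in K

Tableau for the negation ~[]((p -> r) | (r -> p)):
1. ~[]((p -> r) | (r -> p)), 0
2. ~((p -> r) | (r -> p)), 1
3. ~(p -> r), 1
4. ~(r -> p), 1
5. p, 1
6. ~r, 1
7. r, 1
8. ~p, 1
Accessibility: 0R1
Branch closes: r and ~r both at 1.
Every branch of the negation's tableau closes; the branch above is one of them.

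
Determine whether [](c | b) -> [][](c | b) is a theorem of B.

Tableau for the negation ~([](c | b) -> [][](c | b)):
1. ~([](c | b) -> [][](c | b)), w0
2. [](c | b), w0
3. ~[][](c | b), w0
4. c | b, w0
5. b, w0
6. ~[](c | b), w1
7. c | b, w1
8. b, w1
9. ~(c | b), w2
10. ~c, w2
11. ~b, w2
Accessibility: w0Rw0, w0Rw1, w1Rw0, w1Rw1, w1Rw2, w2Rw1, w2Rw2
The negation has an open branch (countermodel exists).

Invalid (countermodel exists)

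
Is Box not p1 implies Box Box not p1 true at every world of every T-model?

Tableau for the negation not (Box not p1 implies Box Box not p1):
1. not (Box not p1 implies Box Box not p1), 0
2. Box not p1, 0   [neg-implies-rule on 1]
3. not Box Box not p1, 0   [neg-implies-rule on 1]
4. not p1, 0   [Box-rule on 2 via 0R0]
5. not Box not p1, 1   [neg-Box-rule on 3: fresh world 1, 0R1]
6. not p1, 1   [Box-rule on 2 via 0R1]
7. p1, 2   [neg-Box-rule on 5: fresh world 2, 1R2]
Accessibility: 0R0, 0R1, 1R1, 1R2, 2R2
The negation has an open branch (countermodel exists).

Not valid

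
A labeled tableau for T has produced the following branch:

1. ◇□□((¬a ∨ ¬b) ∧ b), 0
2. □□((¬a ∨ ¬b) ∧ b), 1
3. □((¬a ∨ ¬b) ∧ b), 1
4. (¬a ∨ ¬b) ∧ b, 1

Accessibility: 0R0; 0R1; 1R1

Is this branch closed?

Not closed

No world carries both an atom and its negation.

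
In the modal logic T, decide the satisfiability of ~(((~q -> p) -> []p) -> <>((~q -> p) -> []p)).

No, unsatisfiable

1. ~(((~q -> p) -> []p) -> <>((~q -> p) -> []p)), 0
2. (~q -> p) -> []p, 0   [~->-rule on 1]
3. ~<>((~q -> p) -> []p), 0   [~->-rule on 1]
4. ~((~q -> p) -> []p), 0   [~<>-rule on 3 via 0R0]
5. ~q -> p, 0   [~->-rule on 4]
6. ~[]p, 0   [~->-rule on 4]
7. []p, 0   [->-rule on 2 (branches; this branch)]
8. p, 0   [[]-rule on 7 via 0R0]
9. ~p, 1   [~[]-rule on 6: fresh world 1, 0R1]
10. ~((~q -> p) -> []p), 1   [~<>-rule on 3 via 0R1]
11. ~q -> p, 1   [~->-rule on 10]
12. ~[]p, 1   [~->-rule on 10]
13. p, 1   [[]-rule on 7 via 0R1]
Accessibility: 0R0, 0R1, 1R1
Branch closes: p and ~p both at 1.
All branches of the tableau close; one closing branch shown above.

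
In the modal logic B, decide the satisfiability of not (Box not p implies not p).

Unsatisfiable

1. not (Box not p implies not p), 0
2. Box not p, 0
3. p, 0
4. not p, 0
Accessibility: 0R0
Branch closes: p and not p both at 0.
All branches of the tableau close; one closing branch shown above.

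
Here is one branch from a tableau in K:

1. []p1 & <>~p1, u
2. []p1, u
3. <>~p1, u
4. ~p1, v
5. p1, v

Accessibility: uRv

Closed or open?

Closed

Both p1 and ~p1 appear at v.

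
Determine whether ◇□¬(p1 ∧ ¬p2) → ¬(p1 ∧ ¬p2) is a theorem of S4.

Not valid

Tableau for the negation ¬(◇□¬(p1 ∧ ¬p2) → ¬(p1 ∧ ¬p2)):
1. ¬(◇□¬(p1 ∧ ¬p2) → ¬(p1 ∧ ¬p2)), u
2. ◇□¬(p1 ∧ ¬p2), u
3. p1 ∧ ¬p2, u
4. p1, u
5. ¬p2, u
6. □¬(p1 ∧ ¬p2), v
7. ¬(p1 ∧ ¬p2), v
8. p2, v
Accessibility: uRu, uRv, vRv
The negation has an open branch (countermodel exists).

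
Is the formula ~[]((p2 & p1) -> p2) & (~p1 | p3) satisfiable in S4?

1. ~[]((p2 & p1) -> p2) & (~p1 | p3), w0
2. ~[]((p2 & p1) -> p2), w0
3. ~p1 | p3, w0
4. p3, w0
5. ~((p2 & p1) -> p2), w1
6. p2 & p1, w1
7. ~p2, w1
8. p2, w1
9. p1, w1
Accessibility: w0Rw0, w0Rw1, w1Rw1
Branch closes: p2 and ~p2 both at w1.
(One branch shown.) All branches close.

No, unsatisfiable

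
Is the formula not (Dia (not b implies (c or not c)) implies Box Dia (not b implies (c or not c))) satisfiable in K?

1. not (Dia (not b implies (c or not c)) implies Box Dia (not b implies (c or not c))), w0
2. Dia (not b implies (c or not c)), w0
3. not Box Dia (not b implies (c or not c)), w0
4. not b implies (c or not c), w1
5. c or not c, w1
6. not c, w1
7. not Dia (not b implies (c or not c)), w2
Accessibility: w0Rw1, w0Rw2

Satisfiable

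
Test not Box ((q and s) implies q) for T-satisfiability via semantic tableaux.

Unsatisfiable

1. not Box ((q and s) implies q), w0
2. not ((q and s) implies q), w1   [neg-Box-rule on 1: fresh world w1, w0Rw1]
3. q and s, w1   [neg-implies-rule on 2]
4. not q, w1   [neg-implies-rule on 2]
5. q, w1   [and-rule on 3]
6. s, w1   [and-rule on 3]
Accessibility: w0Rw0, w0Rw1, w1Rw1
Branch closes: q and not q both at w1.
All branches of the tableau close; one closing branch shown above.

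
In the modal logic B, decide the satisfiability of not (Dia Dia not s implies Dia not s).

1. not (Dia Dia not s implies Dia not s), w0
2. Dia Dia not s, w0
3. not Dia not s, w0
4. s, w0
5. Dia not s, w1
6. s, w1
7. not s, w2
Accessibility: w0Rw0, w0Rw1, w1Rw0, w1Rw1, w1Rw2, w2Rw1, w2Rw2

Satisfiable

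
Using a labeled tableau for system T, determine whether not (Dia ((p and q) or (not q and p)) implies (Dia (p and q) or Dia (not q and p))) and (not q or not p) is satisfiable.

Unsatisfiable (every branch closes)

1. not (Dia ((p and q) or (not q and p)) implies (Dia (p and q) or Dia (not q and p))) and (not q or not p), 0
2. not (Dia ((p and q) or (not q and p)) implies (Dia (p and q) or Dia (not q and p))), 0   [and-rule on 1]
3. not q or not p, 0   [and-rule on 1]
4. Dia ((p and q) or (not q and p)), 0   [neg-implies-rule on 2]
5. not (Dia (p and q) or Dia (not q and p)), 0   [neg-implies-rule on 2]
6. not Dia (p and q), 0   [neg-or-rule on 5]
7. not Dia (not q and p), 0   [neg-or-rule on 5]
8. not (p and q), 0   [neg-Dia-rule on 6 via 0R0]
9. not (not q and p), 0   [neg-Dia-rule on 7 via 0R0]
10. not p, 0   [or-rule on 3 (branches; this branch)]
11. not q, 0   [neg-and-rule on 8 (branches; this branch)]
12. (p and q) or (not q and p), 1   [Dia-rule on 4: fresh world 1, 0R1]
13. not (p and q), 1   [neg-Dia-rule on 6 via 0R1]
14. not (not q and p), 1   [neg-Dia-rule on 7 via 0R1]
15. not q and p, 1   [or-rule on 12 (branches; this branch)]
16. not q, 1   [and-rule on 15]
17. p, 1   [and-rule on 15]
18. not p, 1   [neg-and-rule on 14 (branches; this branch)]
Accessibility: 0R0, 0R1, 1R1
Branch closes: p and not p both at 1.
All branches of the tableau close; one closing branch shown above.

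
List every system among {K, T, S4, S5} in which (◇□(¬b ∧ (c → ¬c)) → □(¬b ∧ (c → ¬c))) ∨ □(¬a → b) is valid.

S5

S4-tableau for the negation ¬((◇□(¬b ∧ (c → ¬c)) → □(¬b ∧ (c → ¬c))) ∨ □(¬a → b)):
1. ¬((◇□(¬b ∧ (c → ¬c)) → □(¬b ∧ (c → ¬c))) ∨ □(¬a → b)), w0
2. ¬(◇□(¬b ∧ (c → ¬c)) → □(¬b ∧ (c → ¬c))), w0
3. ¬□(¬a → b), w0
4. ◇□(¬b ∧ (c → ¬c)), w0
5. ¬□(¬b ∧ (c → ¬c)), w0
6. ¬(¬a → b), w1
7. ¬a, w1
8. ¬b, w1
9. □(¬b ∧ (c → ¬c)), w2
10. ¬b ∧ (c → ¬c), w2
11. ¬b, w2
12. c → ¬c, w2
13. ¬c, w2
14. ¬(¬b ∧ (c → ¬c)), w3
15. ¬(c → ¬c), w3
16. c, w3
Accessibility: w0Rw0, w0Rw1, w0Rw2, w0Rw3, w1Rw1, w2Rw2, w3Rw3
Complete open branch: countermodel on an S4-frame, so not valid in S4, nor in K, T (the same frame is also a K-frame and a T-frame).
S5-tableau for the negation ¬((◇□(¬b ∧ (c → ¬c)) → □(¬b ∧ (c → ¬c))) ∨ □(¬a → b)):
1. ¬((◇□(¬b ∧ (c → ¬c)) → □(¬b ∧ (c → ¬c))) ∨ □(¬a → b)), w0
2. ¬(◇□(¬b ∧ (c → ¬c)) → □(¬b ∧ (c → ¬c))), w0
3. ¬□(¬a → b), w0
4. ◇□(¬b ∧ (c → ¬c)), w0
5. ¬□(¬b ∧ (c → ¬c)), w0
6. ¬(¬a → b), w1
7. ¬a, w1
8. ¬b, w1
9. □(¬b ∧ (c → ¬c)), w2
10. ¬b ∧ (c → ¬c), w0
11. ¬b, w0
12. c → ¬c, w0
13. ¬b ∧ (c → ¬c), w1
14. c → ¬c, w1
15. ¬b ∧ (c → ¬c), w2
16. ¬b, w2
17. c → ¬c, w2
18. ¬c, w0
19. ¬c, w1
20. ¬c, w2
21. ¬(¬b ∧ (c → ¬c)), w3
22. ¬b ∧ (c → ¬c), w3
23. ¬b, w3
24. c → ¬c, w3
25. ¬(c → ¬c), w3
26. c, w3
27. ¬c, w3
Accessibility: w0Rw0, w0Rw1, w0Rw2, w0Rw3, w1Rw0, w1Rw1, w1Rw2, w1Rw3, w2Rw0, w2Rw1, w2Rw2, w2Rw3, w3Rw0, w3Rw1, w3Rw2, w3Rw3
Branch closes: c and ¬c both at w3.
Every branch closes (one shown): valid in S5.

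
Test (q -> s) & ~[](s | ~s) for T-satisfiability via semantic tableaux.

1. (q -> s) & ~[](s | ~s), w0
2. q -> s, w0
3. ~[](s | ~s), w0
4. s, w0
5. ~(s | ~s), w1
6. ~s, w1
7. s, w1
Accessibility: w0Rw0, w0Rw1, w1Rw1
Branch closes: s and ~s both at w1.
All branches of the tableau close; one closing branch shown above.

Unsatisfiable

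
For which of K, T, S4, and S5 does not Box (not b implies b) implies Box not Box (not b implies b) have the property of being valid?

S4-tableau for the negation not (not Box (not b implies b) implies Box not Box (not b implies b)):
1. not (not Box (not b implies b) implies Box not Box (not b implies b)), u
2. not Box (not b implies b), u
3. not Box not Box (not b implies b), u
4. not (not b implies b), v
5. not b, v
6. Box (not b implies b), w
7. not b implies b, w
8. b, w
Accessibility: uRu, uRv, uRw, vRv, wRw
Complete open branch: countermodel on an S4-frame, so not valid in S4, nor in K, T (the same frame is also a K-frame and a T-frame).
S5-tableau for the negation not (not Box (not b implies b) implies Box not Box (not b implies b)):
1. not (not Box (not b implies b) implies Box not Box (not b implies b)), u
2. not Box (not b implies b), u
3. not Box not Box (not b implies b), u
4. not (not b implies b), v
5. not b, v
6. Box (not b implies b), w
7. not b implies b, u
8. not b implies b, v
9. not b implies b, w
10. b, u
11. b, v
Accessibility: uRu, uRv, uRw, vRu, vRv, vRw, wRu, wRv, wRw
Branch closes: b and not b both at v.
Every branch closes (one shown): valid in S5.

S5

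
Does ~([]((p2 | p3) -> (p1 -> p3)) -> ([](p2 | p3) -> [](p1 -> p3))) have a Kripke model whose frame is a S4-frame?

1. ~([]((p2 | p3) -> (p1 -> p3)) -> ([](p2 | p3) -> [](p1 -> p3))), u
2. []((p2 | p3) -> (p1 -> p3)), u
3. ~([](p2 | p3) -> [](p1 -> p3)), u
4. [](p2 | p3), u
5. ~[](p1 -> p3), u
6. (p2 | p3) -> (p1 -> p3), u
7. p2 | p3, u
8. p1 -> p3, u
9. p3, u
10. ~(p1 -> p3), v
11. p1, v
12. ~p3, v
13. (p2 | p3) -> (p1 -> p3), v
14. p2 | p3, v
15. p1 -> p3, v
16. p2, v
17. p3, v
Accessibility: uRu, uRv, vRv
Branch closes: p3 and ~p3 both at v.
(One branch shown.) All branches close.

Unsatisfiable (every branch closes)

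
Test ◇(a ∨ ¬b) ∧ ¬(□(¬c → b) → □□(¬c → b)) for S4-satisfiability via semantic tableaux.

Unsatisfiable (every branch closes)

1. ◇(a ∨ ¬b) ∧ ¬(□(¬c → b) → □□(¬c → b)), 0
2. ◇(a ∨ ¬b), 0
3. ¬(□(¬c → b) → □□(¬c → b)), 0
4. □(¬c → b), 0
5. ¬□□(¬c → b), 0
6. ¬c → b, 0
7. b, 0
8. a ∨ ¬b, 1
9. ¬c → b, 1
10. ¬b, 1
11. c, 1
12. ¬□(¬c → b), 2
13. ¬c → b, 2
14. b, 2
15. ¬(¬c → b), 3
16. ¬c, 3
17. ¬b, 3
18. ¬c → b, 3
19. b, 3
Accessibility: 0R0, 0R1, 0R2, 0R3, 1R1, 2R2, 2R3, 3R3
Branch closes: b and ¬b both at 3.
All branches of the tableau close; one closing branch shown above.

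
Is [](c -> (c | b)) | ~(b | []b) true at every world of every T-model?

Tableau for the negation ~([](c -> (c | b)) | ~(b | []b)):
1. ~([](c -> (c | b)) | ~(b | []b)), w0
2. ~[](c -> (c | b)), w0
3. b | []b, w0
4. []b, w0
5. b, w0
6. ~(c -> (c | b)), w1
7. c, w1
8. ~(c | b), w1
9. ~c, w1
10. ~b, w1
Accessibility: w0Rw0, w0Rw1, w1Rw1
Branch closes: c and ~c both at w1.
All branches of the negation close; one closing branch shown above.

Yes, valid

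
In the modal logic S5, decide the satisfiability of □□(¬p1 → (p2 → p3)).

1. □□(¬p1 → (p2 → p3)), w0
2. □(¬p1 → (p2 → p3)), w0   [□-rule on 1 via w0Rw0]
3. ¬p1 → (p2 → p3), w0   [□-rule on 2 via w0Rw0]
4. p2 → p3, w0   [→-rule on 3 (branches; this branch)]
5. p3, w0   [→-rule on 4 (branches; this branch)]
Accessibility: w0Rw0

Yes, satisfiable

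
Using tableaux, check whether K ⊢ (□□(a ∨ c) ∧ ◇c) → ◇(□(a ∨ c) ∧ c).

Tableau for the negation ¬((□□(a ∨ c) ∧ ◇c) → ◇(□(a ∨ c) ∧ c)):
1. ¬((□□(a ∨ c) ∧ ◇c) → ◇(□(a ∨ c) ∧ c)), u
2. □□(a ∨ c) ∧ ◇c, u   [¬→-rule on 1]
3. ¬◇(□(a ∨ c) ∧ c), u   [¬→-rule on 1]
4. □□(a ∨ c), u   [∧-rule on 2]
5. ◇c, u   [∧-rule on 2]
6. c, v   [◇-rule on 5: fresh world v, uRv]
7. ¬(□(a ∨ c) ∧ c), v   [¬◇-rule on 3 via uRv]
8. □(a ∨ c), v   [□-rule on 4 via uRv]
9. ¬□(a ∨ c), v   [¬∧-rule on 7 (branches; this branch)]
10. ¬(a ∨ c), w   [¬□-rule on 9: fresh world w, vRw]
11. ¬a, w   [¬∨-rule on 10]
12. ¬c, w   [¬∨-rule on 10]
13. a ∨ c, w   [□-rule on 8 via vRw]
14. c, w   [∨-rule on 13 (branches; this branch)]
Accessibility: uRv, vRw
Branch closes: c and ¬c both at w.
Every branch of the negation's tableau closes; the branch above is one of them.

Valid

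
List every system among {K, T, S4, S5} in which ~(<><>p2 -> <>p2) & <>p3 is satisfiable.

K, T

T-tableau for the formula:
1. ~(<><>p2 -> <>p2) & <>p3, u
2. ~(<><>p2 -> <>p2), u
3. <>p3, u
4. <><>p2, u
5. ~<>p2, u
6. ~p2, u
7. p3, v
8. ~p2, v
9. <>p2, w
10. ~p2, w
11. p2, x
Accessibility: uRu, uRv, uRw, vRv, wRw, wRx, xRx
Complete open branch: satisfiable in T, hence also in K (this T-model is also a K-model).
S4-tableau for the formula:
1. ~(<><>p2 -> <>p2) & <>p3, u
2. ~(<><>p2 -> <>p2), u
3. <>p3, u
4. <><>p2, u
5. ~<>p2, u
6. ~p2, u
7. p3, v
8. ~p2, v
9. <>p2, w
10. ~p2, w
11. p2, x
12. ~p2, x
Accessibility: uRu, uRv, uRw, uRx, vRv, wRw, wRx, xRx
Branch closes: p2 and ~p2 both at x.
Every branch closes (one shown): unsatisfiable in S4, hence also in S5 (every S5-frame is an S4-frame).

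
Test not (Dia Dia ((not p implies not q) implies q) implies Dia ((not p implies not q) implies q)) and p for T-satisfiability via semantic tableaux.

1. not (Dia Dia ((not p implies not q) implies q) implies Dia ((not p implies not q) implies q)) and p, u
2. not (Dia Dia ((not p implies not q) implies q) implies Dia ((not p implies not q) implies q)), u   [and-rule on 1]
3. p, u   [and-rule on 1]
4. Dia Dia ((not p implies not q) implies q), u   [neg-implies-rule on 2]
5. not Dia ((not p implies not q) implies q), u   [neg-implies-rule on 2]
6. not ((not p implies not q) implies q), u   [neg-Dia-rule on 5 via uRu]
7. not p implies not q, u   [neg-implies-rule on 6]
8. not q, u   [neg-implies-rule on 6]
9. Dia ((not p implies not q) implies q), v   [Dia-rule on 4: fresh world v, uRv]
10. not ((not p implies not q) implies q), v   [neg-Dia-rule on 5 via uRv]
11. not p implies not q, v   [neg-implies-rule on 10]
12. not q, v   [neg-implies-rule on 10]
13. (not p implies not q) implies q, w   [Dia-rule on 9: fresh world w, vRw]
14. q, w   [implies-rule on 13 (branches; this branch)]
Accessibility: uRu, uRv, vRv, vRw, wRw

Satisfiable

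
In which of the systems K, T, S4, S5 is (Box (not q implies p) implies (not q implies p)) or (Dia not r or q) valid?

K-tableau for the negation not ((Box (not q implies p) implies (not q implies p)) or (Dia not r or q)):
1. not ((Box (not q implies p) implies (not q implies p)) or (Dia not r or q)), w0
2. not (Box (not q implies p) implies (not q implies p)), w0
3. not (Dia not r or q), w0
4. Box (not q implies p), w0
5. not (not q implies p), w0
6. not Dia not r, w0
7. not q, w0
8. not p, w0
Complete open branch: countermodel on a K-frame, so not valid in K.
T-tableau for the negation not ((Box (not q implies p) implies (not q implies p)) or (Dia not r or q)):
1. not ((Box (not q implies p) implies (not q implies p)) or (Dia not r or q)), w0
2. not (Box (not q implies p) implies (not q implies p)), w0
3. not (Dia not r or q), w0
4. Box (not q implies p), w0
5. not (not q implies p), w0
6. not Dia not r, w0
7. not q, w0
8. not p, w0
9. not q implies p, w0
10. r, w0
11. p, w0
Accessibility: w0Rw0
Branch closes: p and not p both at w0.
Every branch closes (one shown): valid in T, hence also in S4, S5 (every theorem of T is a theorem of S4 and S5).

T, S4, S5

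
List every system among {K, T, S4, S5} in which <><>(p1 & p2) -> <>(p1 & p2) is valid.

S4, S5

T-tableau for the negation ~(<><>(p1 & p2) -> <>(p1 & p2)):
1. ~(<><>(p1 & p2) -> <>(p1 & p2)), w0
2. <><>(p1 & p2), w0
3. ~<>(p1 & p2), w0
4. ~(p1 & p2), w0
5. ~p2, w0
6. <>(p1 & p2), w1
7. ~(p1 & p2), w1
8. ~p2, w1
9. p1 & p2, w2
10. p1, w2
11. p2, w2
Accessibility: w0Rw0, w0Rw1, w1Rw1, w1Rw2, w2Rw2
Complete open branch: countermodel on a T-frame, so not valid in T, nor in K (the same frame is also a K-frame).
S4-tableau for the negation ~(<><>(p1 & p2) -> <>(p1 & p2)):
1. ~(<><>(p1 & p2) -> <>(p1 & p2)), w0
2. <><>(p1 & p2), w0
3. ~<>(p1 & p2), w0
4. ~(p1 & p2), w0
5. ~p2, w0
6. <>(p1 & p2), w1
7. ~(p1 & p2), w1
8. ~p2, w1
9. p1 & p2, w2
10. p1, w2
11. p2, w2
12. ~(p1 & p2), w2
13. ~p2, w2
Accessibility: w0Rw0, w0Rw1, w0Rw2, w1Rw1, w1Rw2, w2Rw2
Branch closes: p2 and ~p2 both at w2.
Every branch closes (one shown): valid in S4, hence also in S5 (every theorem of S4 is a theorem of S5).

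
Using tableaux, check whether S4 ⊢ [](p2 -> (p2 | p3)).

Tableau for the negation ~[](p2 -> (p2 | p3)):
1. ~[](p2 -> (p2 | p3)), w0
2. ~(p2 -> (p2 | p3)), w1
3. p2, w1
4. ~(p2 | p3), w1
5. ~p2, w1
6. ~p3, w1
Accessibility: w0Rw0, w0Rw1, w1Rw1
Branch closes: p2 and ~p2 both at w1.
Every branch of the negation's tableau closes; the branch above is one of them.

Yes, valid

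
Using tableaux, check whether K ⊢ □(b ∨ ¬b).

Valid in K

Tableau for the negation ¬□(b ∨ ¬b):
1. ¬□(b ∨ ¬b), w0
2. ¬(b ∨ ¬b), w1
3. ¬b, w1
4. b, w1
Accessibility: w0Rw1
Branch closes: b and ¬b both at w1.
Every branch of the negation's tableau closes; the branch above is one of them.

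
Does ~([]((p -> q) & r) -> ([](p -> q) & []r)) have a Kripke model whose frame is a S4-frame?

No, unsatisfiable

1. ~([]((p -> q) & r) -> ([](p -> q) & []r)), w0
2. []((p -> q) & r), w0   [~->-rule on 1]
3. ~([](p -> q) & []r), w0   [~->-rule on 1]
4. (p -> q) & r, w0   [[]-rule on 2 via w0Rw0]
5. p -> q, w0   [&-rule on 4]
6. r, w0   [&-rule on 4]
7. ~[](p -> q), w0   [~&-rule on 3 (branches; this branch)]
8. q, w0   [->-rule on 5 (branches; this branch)]
9. ~(p -> q), w1   [~[]-rule on 7: fresh world w1, w0Rw1]
10. p, w1   [~->-rule on 9]
11. ~q, w1   [~->-rule on 9]
12. (p -> q) & r, w1   [[]-rule on 2 via w0Rw1]
13. p -> q, w1   [&-rule on 12]
14. r, w1   [&-rule on 12]
15. q, w1   [->-rule on 13 (branches; this branch)]
Accessibility: w0Rw0, w0Rw1, w1Rw1
Branch closes: q and ~q both at w1.
All branches of the tableau close; one closing branch shown above.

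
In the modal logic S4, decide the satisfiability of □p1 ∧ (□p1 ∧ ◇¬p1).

1. □p1 ∧ (□p1 ∧ ◇¬p1), w0
2. □p1, w0
3. □p1 ∧ ◇¬p1, w0
4. ◇¬p1, w0
5. p1, w0
6. ¬p1, w1
7. p1, w1
Accessibility: w0Rw0, w0Rw1, w1Rw1
Branch closes: p1 and ¬p1 both at w1.
All branches of the tableau close; one closing branch shown above.

Unsatisfiable (every branch closes)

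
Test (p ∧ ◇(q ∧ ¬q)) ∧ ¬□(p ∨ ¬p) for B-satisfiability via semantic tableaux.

1. (p ∧ ◇(q ∧ ¬q)) ∧ ¬□(p ∨ ¬p), 0
2. p ∧ ◇(q ∧ ¬q), 0   [∧-rule on 1]
3. ¬□(p ∨ ¬p), 0   [∧-rule on 1]
4. p, 0   [∧-rule on 2]
5. ◇(q ∧ ¬q), 0   [∧-rule on 2]
6. ¬(p ∨ ¬p), 1   [¬□-rule on 3: fresh world 1, 0R1]
7. ¬p, 1   [¬∨-rule on 6]
8. p, 1   [¬∨-rule on 6]
Accessibility: 0R0, 0R1, 1R0, 1R1
Branch closes: p and ¬p both at 1.
Every branch closes; the branch above is one of them.

Unsatisfiable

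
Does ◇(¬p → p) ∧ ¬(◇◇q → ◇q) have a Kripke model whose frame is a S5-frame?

Unsatisfiable (every branch closes)

1. ◇(¬p → p) ∧ ¬(◇◇q → ◇q), 0
2. ◇(¬p → p), 0   [∧-rule on 1]
3. ¬(◇◇q → ◇q), 0   [∧-rule on 1]
4. ◇◇q, 0   [¬→-rule on 3]
5. ¬◇q, 0   [¬→-rule on 3]
6. ¬q, 0   [¬◇-rule on 5 via 0R0]
7. ¬p → p, 1   [◇-rule on 2: fresh world 1, 0R1]
8. ¬q, 1   [¬◇-rule on 5 via 0R1]
9. p, 1   [→-rule on 7 (branches; this branch)]
10. ◇q, 2   [◇-rule on 4: fresh world 2, 0R2]
11. ¬q, 2   [¬◇-rule on 5 via 0R2]
12. q, 3   [◇-rule on 10: fresh world 3, 2R3]
13. ¬q, 3   [¬◇-rule on 5 via 0R3]
Accessibility: 0R0, 0R1, 0R2, 0R3, 1R0, 1R1, 1R2, 1R3, 2R0, 2R1, 2R2, 2R3, 3R0, 3R1, 3R2, 3R3
Branch closes: q and ¬q both at 3.
All branches of the tableau close; one closing branch shown above.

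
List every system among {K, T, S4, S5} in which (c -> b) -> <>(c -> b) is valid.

T, S4, S5

T-tableau for the negation ~((c -> b) -> <>(c -> b)):
1. ~((c -> b) -> <>(c -> b)), u
2. c -> b, u   [~->-rule on 1]
3. ~<>(c -> b), u   [~->-rule on 1]
4. ~(c -> b), u   [~<>-rule on 3 via uRu]
5. c, u   [~->-rule on 4]
6. ~b, u   [~->-rule on 4]
7. b, u   [->-rule on 2 (branches; this branch)]
Accessibility: uRu
Branch closes: b and ~b both at u.
Every branch closes (one shown): valid in T, hence also in S4, S5 (every theorem of T is a theorem of S4 and S5).
K-tableau for the negation ~((c -> b) -> <>(c -> b)):
1. ~((c -> b) -> <>(c -> b)), u
2. c -> b, u   [~->-rule on 1]
3. ~<>(c -> b), u   [~->-rule on 1]
4. b, u   [->-rule on 2 (branches; this branch)]
Complete open branch: countermodel on a K-frame, so not valid in K.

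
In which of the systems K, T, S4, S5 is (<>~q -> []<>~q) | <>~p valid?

S4-tableau for the negation ~((<>~q -> []<>~q) | <>~p):
1. ~((<>~q -> []<>~q) | <>~p), u
2. ~(<>~q -> []<>~q), u
3. ~<>~p, u
4. <>~q, u
5. ~[]<>~q, u
6. p, u
7. ~q, v
8. p, v
9. ~<>~q, w
10. p, w
11. q, w
Accessibility: uRu, uRv, uRw, vRv, wRw
Complete open branch: countermodel on an S4-frame, so not valid in S4, nor in K, T (the same frame is also a K-frame and a T-frame).
S5-tableau for the negation ~((<>~q -> []<>~q) | <>~p):
1. ~((<>~q -> []<>~q) | <>~p), u
2. ~(<>~q -> []<>~q), u
3. ~<>~p, u
4. <>~q, u
5. ~[]<>~q, u
6. p, u
7. ~q, v
8. p, v
9. ~<>~q, w
10. p, w
11. q, u
12. q, v
Accessibility: uRu, uRv, uRw, vRu, vRv, vRw, wRu, wRv, wRw
Branch closes: q and ~q both at v.
Every branch closes (one shown): valid in S5.

S5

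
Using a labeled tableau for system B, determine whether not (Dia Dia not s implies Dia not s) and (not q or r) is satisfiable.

Satisfiable

1. not (Dia Dia not s implies Dia not s) and (not q or r), 0
2. not (Dia Dia not s implies Dia not s), 0
3. not q or r, 0
4. Dia Dia not s, 0
5. not Dia not s, 0
6. s, 0
7. r, 0
8. Dia not s, 1
9. s, 1
10. not s, 2
Accessibility: 0R0, 0R1, 1R0, 1R1, 1R2, 2R1, 2R2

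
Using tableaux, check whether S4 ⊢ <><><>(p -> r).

Tableau for the negation ~<><><>(p -> r):
1. ~<><><>(p -> r), w0
2. ~<><>(p -> r), w0
3. ~<>(p -> r), w0
4. ~(p -> r), w0
5. p, w0
6. ~r, w0
Accessibility: w0Rw0
The negation has an open branch (countermodel exists).

Invalid (countermodel exists)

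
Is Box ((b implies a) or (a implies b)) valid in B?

Tableau for the negation not Box ((b implies a) or (a implies b)):
1. not Box ((b implies a) or (a implies b)), 0
2. not ((b implies a) or (a implies b)), 1   [neg-Box-rule on 1: fresh world 1, 0R1]
3. not (b implies a), 1   [neg-or-rule on 2]
4. not (a implies b), 1   [neg-or-rule on 2]
5. b, 1   [neg-implies-rule on 3]
6. not a, 1   [neg-implies-rule on 3]
7. a, 1   [neg-implies-rule on 4]
8. not b, 1   [neg-implies-rule on 4]
Accessibility: 0R0, 0R1, 1R0, 1R1
Branch closes: a and not a both at 1.
Every branch of the negation's tableau closes; the branch above is one of them.

Valid in B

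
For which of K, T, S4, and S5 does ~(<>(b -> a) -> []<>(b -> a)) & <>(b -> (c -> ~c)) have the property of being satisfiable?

K, T, S4

S5-tableau for the formula:
1. ~(<>(b -> a) -> []<>(b -> a)) & <>(b -> (c -> ~c)), w0
2. ~(<>(b -> a) -> []<>(b -> a)), w0   [&-rule on 1]
3. <>(b -> (c -> ~c)), w0   [&-rule on 1]
4. <>(b -> a), w0   [~->-rule on 2]
5. ~[]<>(b -> a), w0   [~->-rule on 2]
6. b -> (c -> ~c), w1   [<>-rule on 3: fresh world w1, w0Rw1]
7. c -> ~c, w1   [->-rule on 6 (branches; this branch)]
8. ~c, w1   [->-rule on 7 (branches; this branch)]
9. b -> a, w2   [<>-rule on 4: fresh world w2, w0Rw2]
10. a, w2   [->-rule on 9 (branches; this branch)]
11. ~<>(b -> a), w3   [~[]-rule on 5: fresh world w3, w0Rw3]
12. ~(b -> a), w0   [~<>-rule on 11 via w3Rw0]
13. b, w0   [~->-rule on 12]
14. ~a, w0   [~->-rule on 12]
15. ~(b -> a), w1   [~<>-rule on 11 via w3Rw1]
16. b, w1   [~->-rule on 15]
17. ~a, w1   [~->-rule on 15]
18. ~(b -> a), w2   [~<>-rule on 11 via w3Rw2]
19. b, w2   [~->-rule on 18]
20. ~a, w2   [~->-rule on 18]
Accessibility: w0Rw0, w0Rw1, w0Rw2, w0Rw3, w1Rw0, w1Rw1, w1Rw2, w1Rw3, w2Rw0, w2Rw1, w2Rw2, w2Rw3, w3Rw0, w3Rw1, w3Rw2, w3Rw3
Branch closes: a and ~a both at w2.
Every branch closes (one shown): unsatisfiable in S5.
S4-tableau for the formula:
1. ~(<>(b -> a) -> []<>(b -> a)) & <>(b -> (c -> ~c)), w0
2. ~(<>(b -> a) -> []<>(b -> a)), w0   [&-rule on 1]
3. <>(b -> (c -> ~c)), w0   [&-rule on 1]
4. <>(b -> a), w0   [~->-rule on 2]
5. ~[]<>(b -> a), w0   [~->-rule on 2]
6. b -> (c -> ~c), w1   [<>-rule on 3: fresh world w1, w0Rw1]
7. c -> ~c, w1   [->-rule on 6 (branches; this branch)]
8. ~c, w1   [->-rule on 7 (branches; this branch)]
9. b -> a, w2   [<>-rule on 4: fresh world w2, w0Rw2]
10. a, w2   [->-rule on 9 (branches; this branch)]
11. ~<>(b -> a), w3   [~[]-rule on 5: fresh world w3, w0Rw3]
12. ~(b -> a), w3   [~<>-rule on 11 via w3Rw3]
13. b, w3   [~->-rule on 12]
14. ~a, w3   [~->-rule on 12]
Accessibility: w0Rw0, w0Rw1, w0Rw2, w0Rw3, w1Rw1, w2Rw2, w3Rw3
Complete open branch: satisfiable in S4, hence also in K, T (this S4-model is also a K-model and a T-model).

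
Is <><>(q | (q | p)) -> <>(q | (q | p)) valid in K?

No, not valid

Tableau for the negation ~(<><>(q | (q | p)) -> <>(q | (q | p))):
1. ~(<><>(q | (q | p)) -> <>(q | (q | p))), w0
2. <><>(q | (q | p)), w0   [~->-rule on 1]
3. ~<>(q | (q | p)), w0   [~->-rule on 1]
4. <>(q | (q | p)), w1   [<>-rule on 2: fresh world w1, w0Rw1]
5. ~(q | (q | p)), w1   [~<>-rule on 3 via w0Rw1]
6. ~q, w1   [~|-rule on 5]
7. ~(q | p), w1   [~|-rule on 5]
8. ~p, w1   [~|-rule on 7]
9. q | (q | p), w2   [<>-rule on 4: fresh world w2, w1Rw2]
10. q | p, w2   [|-rule on 9 (branches; this branch)]
11. p, w2   [|-rule on 10 (branches; this branch)]
Accessibility: w0Rw1, w1Rw2
The negation has an open branch (countermodel exists).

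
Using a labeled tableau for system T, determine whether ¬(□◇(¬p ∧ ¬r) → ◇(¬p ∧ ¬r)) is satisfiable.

Unsatisfiable

1. ¬(□◇(¬p ∧ ¬r) → ◇(¬p ∧ ¬r)), 0
2. □◇(¬p ∧ ¬r), 0   [¬→-rule on 1]
3. ¬◇(¬p ∧ ¬r), 0   [¬→-rule on 1]
4. ◇(¬p ∧ ¬r), 0   [□-rule on 2 via 0R0]
5. ¬(¬p ∧ ¬r), 0   [¬◇-rule on 3 via 0R0]
6. r, 0   [¬∧-rule on 5 (branches; this branch)]
7. ¬p ∧ ¬r, 1   [◇-rule on 4: fresh world 1, 0R1]
8. ¬p, 1   [∧-rule on 7]
9. ¬r, 1   [∧-rule on 7]
10. ◇(¬p ∧ ¬r), 1   [□-rule on 2 via 0R1]
11. ¬(¬p ∧ ¬r), 1   [¬◇-rule on 3 via 0R1]
12. r, 1   [¬∧-rule on 11 (branches; this branch)]
Accessibility: 0R0, 0R1, 1R1
Branch closes: r and ¬r both at 1.
(One branch shown.) All branches close.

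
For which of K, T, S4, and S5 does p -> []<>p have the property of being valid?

S5-tableau for the negation ~(p -> []<>p):
1. ~(p -> []<>p), w0
2. p, w0   [~->-rule on 1]
3. ~[]<>p, w0   [~->-rule on 1]
4. ~<>p, w1   [~[]-rule on 3: fresh world w1, w0Rw1]
5. ~p, w0   [~<>-rule on 4 via w1Rw0]
Accessibility: w0Rw0, w0Rw1, w1Rw0, w1Rw1
Branch closes: p and ~p both at w0.
Every branch closes (one shown): valid in S5.
S4-tableau for the negation ~(p -> []<>p):
1. ~(p -> []<>p), w0
2. p, w0   [~->-rule on 1]
3. ~[]<>p, w0   [~->-rule on 1]
4. ~<>p, w1   [~[]-rule on 3: fresh world w1, w0Rw1]
5. ~p, w1   [~<>-rule on 4 via w1Rw1]
Accessibility: w0Rw0, w0Rw1, w1Rw1
Complete open branch: countermodel on an S4-frame, so not valid in S4, nor in K, T (the same frame is also a K-frame and a T-frame).

S5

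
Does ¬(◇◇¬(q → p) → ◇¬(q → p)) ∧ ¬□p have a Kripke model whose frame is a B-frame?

1. ¬(◇◇¬(q → p) → ◇¬(q → p)) ∧ ¬□p, 0
2. ¬(◇◇¬(q → p) → ◇¬(q → p)), 0
3. ¬□p, 0
4. ◇◇¬(q → p), 0
5. ¬◇¬(q → p), 0
6. q → p, 0
7. p, 0
8. ¬p, 1
9. q → p, 1
10. ¬q, 1
11. ◇¬(q → p), 2
12. q → p, 2
13. p, 2
14. ¬(q → p), 3
15. q, 3
16. ¬p, 3
Accessibility: 0R0, 0R1, 0R2, 1R0, 1R1, 2R0, 2R2, 2R3, 3R2, 3R3

Satisfiable (open branch found)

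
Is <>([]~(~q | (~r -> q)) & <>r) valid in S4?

Tableau for the negation ~<>([]~(~q | (~r -> q)) & <>r):
1. ~<>([]~(~q | (~r -> q)) & <>r), u
2. ~([]~(~q | (~r -> q)) & <>r), u
3. ~<>r, u
4. ~r, u
Accessibility: uRu
The negation has an open branch (countermodel exists).

No, not valid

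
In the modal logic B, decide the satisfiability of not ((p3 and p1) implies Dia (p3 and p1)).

No, unsatisfiable

1. not ((p3 and p1) implies Dia (p3 and p1)), u
2. p3 and p1, u   [neg-implies-rule on 1]
3. not Dia (p3 and p1), u   [neg-implies-rule on 1]
4. p3, u   [and-rule on 2]
5. p1, u   [and-rule on 2]
6. not (p3 and p1), u   [neg-Dia-rule on 3 via uRu]
7. not p1, u   [neg-and-rule on 6 (branches; this branch)]
Accessibility: uRu
Branch closes: p1 and not p1 both at u.
Every branch closes; the branch above is one of them.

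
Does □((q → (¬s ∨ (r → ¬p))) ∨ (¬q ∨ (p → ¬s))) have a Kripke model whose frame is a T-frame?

1. □((q → (¬s ∨ (r → ¬p))) ∨ (¬q ∨ (p → ¬s))), u
2. (q → (¬s ∨ (r → ¬p))) ∨ (¬q ∨ (p → ¬s)), u   [□-rule on 1 via uRu]
3. ¬q ∨ (p → ¬s), u   [∨-rule on 2 (branches; this branch)]
4. p → ¬s, u   [∨-rule on 3 (branches; this branch)]
5. ¬s, u   [→-rule on 4 (branches; this branch)]
Accessibility: uRu

Satisfiable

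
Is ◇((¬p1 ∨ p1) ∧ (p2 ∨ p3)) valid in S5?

Not valid

Tableau for the negation ¬◇((¬p1 ∨ p1) ∧ (p2 ∨ p3)):
1. ¬◇((¬p1 ∨ p1) ∧ (p2 ∨ p3)), w0
2. ¬((¬p1 ∨ p1) ∧ (p2 ∨ p3)), w0   [¬◇-rule on 1 via w0Rw0]
3. ¬(p2 ∨ p3), w0   [¬∧-rule on 2 (branches; this branch)]
4. ¬p2, w0   [¬∨-rule on 3]
5. ¬p3, w0   [¬∨-rule on 3]
Accessibility: w0Rw0
The negation has an open branch (countermodel exists).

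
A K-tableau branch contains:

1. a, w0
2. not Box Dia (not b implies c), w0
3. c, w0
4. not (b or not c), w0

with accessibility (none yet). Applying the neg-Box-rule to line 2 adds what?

a fresh world w1 with w0Rw1, and not Dia (not b implies c) at w1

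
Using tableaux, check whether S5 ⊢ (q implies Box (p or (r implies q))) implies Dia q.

Invalid (countermodel exists)

Tableau for the negation not ((q implies Box (p or (r implies q))) implies Dia q):
1. not ((q implies Box (p or (r implies q))) implies Dia q), w0
2. q implies Box (p or (r implies q)), w0
3. not Dia q, w0
4. not q, w0
5. Box (p or (r implies q)), w0
6. p or (r implies q), w0
7. r implies q, w0
8. not r, w0
Accessibility: w0Rw0
The negation has an open branch (countermodel exists).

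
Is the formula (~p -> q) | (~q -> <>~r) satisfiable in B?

1. (~p -> q) | (~q -> <>~r), 0
2. ~q -> <>~r, 0
3. <>~r, 0
4. ~r, 1
Accessibility: 0R0, 0R1, 1R0, 1R1

Satisfiable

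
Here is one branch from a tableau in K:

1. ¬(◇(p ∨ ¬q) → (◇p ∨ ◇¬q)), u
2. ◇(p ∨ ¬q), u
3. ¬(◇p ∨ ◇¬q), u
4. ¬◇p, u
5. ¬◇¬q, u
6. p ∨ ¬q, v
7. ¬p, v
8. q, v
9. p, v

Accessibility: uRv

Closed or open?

Both p and ¬p appear at v.

Yes, closed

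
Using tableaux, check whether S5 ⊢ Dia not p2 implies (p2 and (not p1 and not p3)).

Tableau for the negation not (Dia not p2 implies (p2 and (not p1 and not p3))):
1. not (Dia not p2 implies (p2 and (not p1 and not p3))), 0
2. Dia not p2, 0   [neg-implies-rule on 1]
3. not (p2 and (not p1 and not p3)), 0   [neg-implies-rule on 1]
4. not (not p1 and not p3), 0   [neg-and-rule on 3 (branches; this branch)]
5. p3, 0   [neg-and-rule on 4 (branches; this branch)]
6. not p2, 1   [Dia-rule on 2: fresh world 1, 0R1]
Accessibility: 0R0, 0R1, 1R0, 1R1
The negation has an open branch (countermodel exists).

Invalid (countermodel exists)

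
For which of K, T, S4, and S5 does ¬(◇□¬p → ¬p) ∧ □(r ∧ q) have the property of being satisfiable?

K, T, S4

S5-tableau for the formula:
1. ¬(◇□¬p → ¬p) ∧ □(r ∧ q), w0
2. ¬(◇□¬p → ¬p), w0
3. □(r ∧ q), w0
4. ◇□¬p, w0
5. p, w0
6. r ∧ q, w0
7. r, w0
8. q, w0
9. □¬p, w1
10. r ∧ q, w1
11. r, w1
12. q, w1
13. ¬p, w0
Accessibility: w0Rw0, w0Rw1, w1Rw0, w1Rw1
Branch closes: p and ¬p both at w0.
Every branch closes (one shown): unsatisfiable in S5.
S4-tableau for the formula:
1. ¬(◇□¬p → ¬p) ∧ □(r ∧ q), w0
2. ¬(◇□¬p → ¬p), w0
3. □(r ∧ q), w0
4. ◇□¬p, w0
5. p, w0
6. r ∧ q, w0
7. r, w0
8. q, w0
9. □¬p, w1
10. r ∧ q, w1
11. r, w1
12. q, w1
13. ¬p, w1
Accessibility: w0Rw0, w0Rw1, w1Rw1
Complete open branch: satisfiable in S4, hence also in K, T (this S4-model is also a K-model and a T-model).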